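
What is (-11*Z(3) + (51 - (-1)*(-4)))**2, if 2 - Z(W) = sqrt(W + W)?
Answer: 1351 + 550*sqrt(6) ≈ 2698.2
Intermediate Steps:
Z(W) = 2 - sqrt(2)*sqrt(W) (Z(W) = 2 - sqrt(W + W) = 2 - sqrt(2*W) = 2 - sqrt(2)*sqrt(W))
(-11*Z(3) + (51 - (-1)*(-4)))**2 = (-11*(2 - sqrt(2)*sqrt(3)) + (51 - (-1)*(-4)))**2 = (-11*(2 - sqrt(6)) + (51 - 1*4))**2 = ((-22 + 11*sqrt(6)) + (51 - 4))**2 = ((-22 + 11*sqrt(6)) + 47)**2 = (25 + 11*sqrt(6))**2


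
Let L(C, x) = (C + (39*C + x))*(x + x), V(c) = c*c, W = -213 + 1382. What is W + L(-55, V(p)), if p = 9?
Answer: -342109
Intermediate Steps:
W = 1169
V(c) = c²
L(C, x) = 2*x*(x + 40*C) (L(C, x) = (C + (x + 39*C))*(2*x) = (x + 40*C)*(2*x) = 2*x*(x + 40*C))
W + L(-55, V(p)) = 1169 + 2*9²*(9² + 40*(-55)) = 1169 + 2*81*(81 - 2200) = 1169 + 2*81*(-2119) = 1169 - 343278 = -342109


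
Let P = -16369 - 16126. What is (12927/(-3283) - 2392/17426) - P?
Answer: 929395734186/28604779 ≈ 32491.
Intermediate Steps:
P = -32495
(12927/(-3283) - 2392/17426) - P = (12927/(-3283) - 2392/17426) - 1*(-32495) = (12927*(-1/3283) - 2392*1/17426) + 32495 = (-12927/3283 - 1196/8713) + 32495 = -116559419/28604779 + 32495 = 929395734186/28604779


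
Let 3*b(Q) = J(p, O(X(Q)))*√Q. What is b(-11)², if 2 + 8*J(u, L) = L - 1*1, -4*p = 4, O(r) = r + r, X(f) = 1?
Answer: -11/576 ≈ -0.019097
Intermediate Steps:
O(r) = 2*r
p = -1 (p = -¼*4 = -1)
J(u, L) = -3/8 + L/8 (J(u, L) = -¼ + (L - 1*1)/8 = -¼ + (L - 1)/8 = -¼ + (-1 + L)/8 = -¼ + (-⅛ + L/8) = -3/8 + L/8)
b(Q) = -√Q/24 (b(Q) = ((-3/8 + (2*1)/8)*√Q)/3 = ((-3/8 + (⅛)*2)*√Q)/3 = ((-3/8 + ¼)*√Q)/3 = (-√Q/8)/3 = -√Q/24)
b(-11)² = (-I*√11/24)² = -11/576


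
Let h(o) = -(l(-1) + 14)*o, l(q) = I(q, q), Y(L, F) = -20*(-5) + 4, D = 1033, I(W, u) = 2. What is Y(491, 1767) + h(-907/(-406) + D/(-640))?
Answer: 763939/8120 ≈ 94.081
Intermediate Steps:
Y(L, F) = 104 (Y(L, F) = 100 + 4 = 104)
l(q) = 2
h(o) = -16*o (h(o) = -(2 + 14)*o = -16*o)
Y(491, 1767) + h(-907/(-406) + D/(-640)) = 104 - 16*(-907/(-406) + 1033/(-640)) = 104 - 16*(-907*(-1/406) + 1033*(-1/640)) = 104 - 16*(907/406 - 1033/640) = 104 - 16*80541/129920 = 104 - 80541/8120 = 763939/8120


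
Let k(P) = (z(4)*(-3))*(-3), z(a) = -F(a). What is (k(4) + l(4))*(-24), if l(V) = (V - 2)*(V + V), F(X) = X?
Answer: 480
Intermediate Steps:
z(a) = -a
k(P) = -36 (k(P) = (-1*4*(-3))*(-3) = -4*(-3)*(-3) = 12*(-3) = -36)
l(V) = 2*V*(-2 + V) (l(V) = (-2 + V)*(2*V) = 2*V*(-2 + V))
(k(4) + l(4))*(-24) = (-36 + 2*4*(-2 + 4))*(-24) = (-36 + 2*4*2)*(-24) = (-36 + 16)*(-24) = -20*(-24) = 480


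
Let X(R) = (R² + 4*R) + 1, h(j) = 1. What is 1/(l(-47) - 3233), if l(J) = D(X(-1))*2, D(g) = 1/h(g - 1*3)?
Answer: -1/3231 ≈ -0.00030950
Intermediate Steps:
X(R) = 1 + R² + 4*R
D(g) = 1 (D(g) = 1/1 = 1)
l(J) = 2 (l(J) = 1*2 = 2)
1/(l(-47) - 3233) = 1/(2 - 3233) = 1/(-3231) = -1/3231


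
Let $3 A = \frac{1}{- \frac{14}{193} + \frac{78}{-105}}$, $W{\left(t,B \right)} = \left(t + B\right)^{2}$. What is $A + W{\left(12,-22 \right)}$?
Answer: $\frac{1645645}{16524} \approx 99.591$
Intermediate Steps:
$W{\left(t,B \right)} = \left(B + t\right)^{2}$
$A = - \frac{6755}{16524}$ ($A = \frac{1}{3 \left(- \frac{14}{193} + \frac{78}{-105}\right)} = \frac{1}{3 \left(\left(-14\right) \frac{1}{193} + 78 \left(- \frac{1}{105}\right)\right)} = \frac{1}{3 \left(- \frac{14}{193} - \frac{26}{35}\right)} = \frac{1}{3 \left(- \frac{5508}{6755}\right)} = \frac{1}{3} \left(- \frac{6755}{5508}\right) = - \frac{6755}{16524} \approx -0.4088$)
$A + W{\left(12,-22 \right)} = - \frac{6755}{16524} + \left(-22 + 12\right)^{2} = - \frac{6755}{16524} + \left(-10\right)^{2} = - \frac{6755}{16524} + 100 = \frac{1645645}{16524}$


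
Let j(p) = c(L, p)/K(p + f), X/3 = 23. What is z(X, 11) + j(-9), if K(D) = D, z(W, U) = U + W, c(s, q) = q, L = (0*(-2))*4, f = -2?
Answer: 889/11 ≈ 80.818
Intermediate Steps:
L = 0 (L = 0*4 = 0)
X = 69 (X = 3*23 = 69)
j(p) = p/(-2 + p) (j(p) = p/(p - 2) = p/(-2 + p))
z(X, 11) + j(-9) = (11 + 69) - 9/(-2 - 9) = 80 - 9/(-11) = 80 - 9*(-1/11) = 80 + 9/11 = 889/11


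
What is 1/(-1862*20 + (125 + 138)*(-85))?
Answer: -1/59595 ≈ -1.6780e-5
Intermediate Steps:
1/(-1862*20 + (125 + 138)*(-85)) = 1/(-37240 + 263*(-85)) = 1/(-37240 - 22355) = 1/(-59595) = -1/59595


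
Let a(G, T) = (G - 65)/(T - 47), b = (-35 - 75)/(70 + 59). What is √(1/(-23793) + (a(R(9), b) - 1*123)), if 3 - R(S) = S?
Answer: I*√2621353440121583937/146874189 ≈ 11.023*I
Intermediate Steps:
R(S) = 3 - S
b = -110/129 ≈ -0.85271
a(G, T) = (-65 + G)/(-47 + T)
√(1/(-23793) + (a(R(9), b) - 1*123)) = √(1/(-23793) + ((-65 + (3 - 1*9))/(-47 - 110/129) - 1*123)) = √(-1/23793 + ((-65 + (3 - 9))/(-6173/129) - 123)) = √(-1/23793 + (-129*(-65 - 6)/6173 - 123)) = √(-1/23793 + (-129/6173*(-71) - 123)) = √(-1/23793 + (9159/6173 - 123)) = √(-1/23793 - 750120/6173) = √(-17847611333/146874189) = I*√2621353440121583937/146874189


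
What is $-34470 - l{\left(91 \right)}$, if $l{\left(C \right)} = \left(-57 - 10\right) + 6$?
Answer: $-34409$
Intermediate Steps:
$l{\left(C \right)} = -61$ ($l{\left(C \right)} = -67 + 6 = -61$)
$-34470 - l{\left(91 \right)} = -34470 - -61 = -34470 + 61 = -34409$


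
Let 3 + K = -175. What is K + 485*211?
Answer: 102157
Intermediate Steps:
K = -178 (K = -3 - 175 = -178)
K + 485*211 = -178 + 485*211 = -178 + 102335 = 102157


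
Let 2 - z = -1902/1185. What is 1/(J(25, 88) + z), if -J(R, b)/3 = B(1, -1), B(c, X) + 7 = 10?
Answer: -395/2131 ≈ -0.18536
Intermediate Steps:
B(c, X) = 3 (B(c, X) = -7 + 10 = 3)
J(R, b) = -9 (J(R, b) = -3*3 = -9)
z = 1424/395 (z = 2 - (-1902)/1185 = 2 - 1*(-634/395) = 2 + 634/395 = 1424/395 ≈ 3.6051)
1/(J(25, 88) + z) = 1/(-9 + 1424/395) = 1/(-2131/395) = -395/2131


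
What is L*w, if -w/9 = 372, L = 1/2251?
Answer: -3348/2251 ≈ -1.4873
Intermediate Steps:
L = 1/2251 ≈ 0.00044425
w = -3348 (w = -9*372 = -3348)
L*w = (1/2251)*(-3348) = -3348/2251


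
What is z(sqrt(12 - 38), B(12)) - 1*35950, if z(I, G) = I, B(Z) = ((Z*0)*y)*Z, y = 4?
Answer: -35950 + I*sqrt(26) ≈ -35950.0 + 5.099*I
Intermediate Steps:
B(Z) = 0 (B(Z) = ((Z*0)*4)*Z = (0*4)*Z = 0*Z = 0)
z(sqrt(12 - 38), B(12)) - 1*35950 = sqrt(12 - 38) - 1*35950 = sqrt(-26) - 35950 = I*sqrt(26) - 35950 = -35950 + I*sqrt(26)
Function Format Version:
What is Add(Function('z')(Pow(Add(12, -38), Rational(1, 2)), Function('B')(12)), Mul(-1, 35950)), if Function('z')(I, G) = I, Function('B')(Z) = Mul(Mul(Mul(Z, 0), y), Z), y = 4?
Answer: Add(-35950, Mul(I, Pow(26, Rational(1, 2)))) ≈ Add(-35950., Mul(5.0990, I))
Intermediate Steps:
Function('B')(Z) = 0 (Function('B')(Z) = Mul(Mul(Mul(Z, 0), 4), Z) = Mul(Mul(0, 4), Z) = Mul(0, Z) = 0)
Add(Function('z')(Pow(Add(12, -38), Rational(1, 2)), Function('B')(12)), Mul(-1, 35950)) = Add(Pow(Add(12, -38), Rational(1, 2)), Mul(-1, 35950)) = Add(Pow(-26, Rational(1, 2)), -35950) = Add(Mul(I, Pow(26, Rational(1, 2))), -35950) = Add(-35950, Mul(I, Pow(26, Rational(1, 2))))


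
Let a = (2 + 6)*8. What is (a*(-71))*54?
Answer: -245376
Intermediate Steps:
a = 64 (a = 8*8 = 64)
(a*(-71))*54 = (64*(-71))*54 = -4544*54 = -245376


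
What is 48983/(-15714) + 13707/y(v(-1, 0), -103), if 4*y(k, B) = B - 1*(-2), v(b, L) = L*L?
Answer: -866514475/1587114 ≈ -545.97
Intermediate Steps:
v(b, L) = L**2
y(k, B) = 1/2 + B/4 (y(k, B) = (B - 1*(-2))/4 = (B + 2)/4 = (2 + B)/4 = 1/2 + B/4)
48983/(-15714) + 13707/y(v(-1, 0), -103) = 48983/(-15714) + 13707/(1/2 + (1/4)*(-103)) = 48983*(-1/15714) + 13707/(1/2 - 103/4) = -48983/15714 + 13707/(-101/4) = -48983/15714 + 13707*(-4/101) = -48983/15714 - 54828/101 = -866514475/1587114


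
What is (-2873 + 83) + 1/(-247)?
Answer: -689131/247 ≈ -2790.0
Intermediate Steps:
(-2873 + 83) + 1/(-247) = -2790 - 1/247 = -689131/247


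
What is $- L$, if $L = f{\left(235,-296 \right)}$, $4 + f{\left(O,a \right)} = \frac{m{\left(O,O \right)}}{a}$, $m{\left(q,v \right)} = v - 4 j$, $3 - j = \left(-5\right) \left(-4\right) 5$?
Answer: $\frac{1807}{296} \approx 6.1047$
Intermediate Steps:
$j = -97$ ($j = 3 - \left(-5\right) \left(-4\right) 5 = 3 - 20 \cdot 5 = 3 - 100 = -97$)
$m{\left(q,v \right)} = 388 + v$ ($m{\left(q,v \right)} = v - -388 = v + 388 = 388 + v$)
$f{\left(O,a \right)} = -4 + \frac{388 + O}{a}$
$L = - \frac{1807}{296}$ ($L = \frac{388 + 235 - -1184}{-296} = - \frac{388 + 235 + 1184}{296} = \left(- \frac{1}{296}\right) 1807 = - \frac{1807}{296} \approx -6.1047$)
$- L = \left(-1\right) \left(- \frac{1807}{296}\right) = \frac{1807}{296}$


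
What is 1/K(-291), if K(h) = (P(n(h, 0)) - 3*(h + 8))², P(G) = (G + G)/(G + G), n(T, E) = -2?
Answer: 1/722500 ≈ 1.3841e-6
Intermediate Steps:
P(G) = 1 (P(G) = (2*G)/((2*G)) = (2*G)*(1/(2*G)) = 1)
K(h) = (-23 - 3*h)² (K(h) = (1 - 3*(h + 8))² = (1 - 3*(8 + h))² = (1 + (-24 - 3*h))² = (-23 - 3*h)²)
1/K(-291) = 1/((23 + 3*(-291))²) = 1/((23 - 873)²) = 1/((-850)²) = 1/722500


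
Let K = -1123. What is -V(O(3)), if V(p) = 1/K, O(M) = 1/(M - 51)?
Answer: 1/1123 ≈ 0.00089047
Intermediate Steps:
O(M) = 1/(-51 + M)
V(p) = -1/1123 (V(p) = 1/(-1123) = -1/1123)
-V(O(3)) = -1*(-1/1123) = 1/1123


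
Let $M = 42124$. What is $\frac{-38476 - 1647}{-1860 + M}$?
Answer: $- \frac{40123}{40264} \approx -0.9965$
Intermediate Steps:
$\frac{-38476 - 1647}{-1860 + M} = \frac{-38476 - 1647}{-1860 + 42124} = \frac{-38476 + \left(-11787 + 10140\right)}{40264} = \left(-38476 - 1647\right) \frac{1}{40264} = \left(-40123\right) \frac{1}{40264} = - \frac{40123}{40264}$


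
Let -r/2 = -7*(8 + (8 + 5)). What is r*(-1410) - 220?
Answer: -414760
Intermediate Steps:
r = 294 (r = -(-14)*(8 + (8 + 5)) = -(-14)*(8 + 13) = -(-14)*21 = -2*(-147) = 294)
r*(-1410) - 220 = 294*(-1410) - 220 = -414540 - 220 = -414760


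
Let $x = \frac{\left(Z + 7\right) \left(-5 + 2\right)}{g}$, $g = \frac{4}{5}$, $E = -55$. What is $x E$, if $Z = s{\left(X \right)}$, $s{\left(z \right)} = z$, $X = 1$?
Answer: $1650$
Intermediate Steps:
$Z = 1$
$g = \frac{4}{5}$ ($g = 4 \cdot \frac{1}{5} = \frac{4}{5} \approx 0.8$)
$x = -30$ ($x = \frac{\left(1 + 7\right) \left(-5 + 2\right)}{\frac{4}{5}} = 8 \left(-3\right) \frac{5}{4} = \left(-24\right) \frac{5}{4} = -30$)
$x E = \left(-30\right) \left(-55\right) = 1650$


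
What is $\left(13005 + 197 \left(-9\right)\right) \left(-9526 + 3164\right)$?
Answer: $-71457984$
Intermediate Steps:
$\left(13005 + 197 \left(-9\right)\right) \left(-9526 + 3164\right) = \left(13005 - 1773\right) \left(-6362\right) = 11232 \left(-6362\right) = -71457984$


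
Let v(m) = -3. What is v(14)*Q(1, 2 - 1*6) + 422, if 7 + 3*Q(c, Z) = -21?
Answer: 450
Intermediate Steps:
Q(c, Z) = -28/3 (Q(c, Z) = -7/3 + (⅓)*(-21) = -7/3 - 7 = -28/3)
v(14)*Q(1, 2 - 1*6) + 422 = -3*(-28/3) + 422 = 28 + 422 = 450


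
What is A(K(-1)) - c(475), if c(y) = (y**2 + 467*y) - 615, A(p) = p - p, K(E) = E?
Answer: -446835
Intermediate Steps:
A(p) = 0
c(y) = -615 + y**2 + 467*y
A(K(-1)) - c(475) = 0 - (-615 + 475**2 + 467*475) = 0 - (-615 + 225625 + 221825) = 0 - 1*446835 = 0 - 446835 = -446835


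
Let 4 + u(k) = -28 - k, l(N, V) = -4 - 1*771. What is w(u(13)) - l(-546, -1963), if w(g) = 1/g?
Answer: 34874/45 ≈ 774.98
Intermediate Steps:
l(N, V) = -775 (l(N, V) = -4 - 771 = -775)
u(k) = -32 - k (u(k) = -4 + (-28 - k) = -32 - k)
w(u(13)) - l(-546, -1963) = 1/(-32 - 1*13) - 1*(-775) = 1/(-32 - 13) + 775 = 1/(-45) + 775 = -1/45 + 775 = 34874/45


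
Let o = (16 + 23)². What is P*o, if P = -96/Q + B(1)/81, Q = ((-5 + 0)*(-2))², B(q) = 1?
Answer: -324311/225 ≈ -1441.4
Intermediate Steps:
o = 1521 (o = 39² = 1521)
Q = 100 (Q = (-5*(-2))² = 10² = 100)
P = -1919/2025 (P = -96/100 + 1/81 = -96*1/100 + 1*(1/81) = -24/25 + 1/81 = -1919/2025 ≈ -0.94765)
P*o = -1919/2025*1521 = -324311/225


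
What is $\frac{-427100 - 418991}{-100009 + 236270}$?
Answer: $- \frac{846091}{136261} \approx -6.2093$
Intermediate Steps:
$\frac{-427100 - 418991}{-100009 + 236270} = - \frac{846091}{136261}$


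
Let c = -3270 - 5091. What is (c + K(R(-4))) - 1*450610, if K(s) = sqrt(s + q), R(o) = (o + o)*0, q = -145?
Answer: -458971 + I*sqrt(145) ≈ -4.5897e+5 + 12.042*I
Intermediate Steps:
c = -8361
R(o) = 0 (R(o) = (2*o)*0 = 0)
K(s) = sqrt(-145 + s) (K(s) = sqrt(s - 145) = sqrt(-145 + s))
(c + K(R(-4))) - 1*450610 = (-8361 + sqrt(-145 + 0)) - 1*450610 = (-8361 + sqrt(-145)) - 450610 = (-8361 + I*sqrt(145)) - 450610 = -458971 + I*sqrt(145)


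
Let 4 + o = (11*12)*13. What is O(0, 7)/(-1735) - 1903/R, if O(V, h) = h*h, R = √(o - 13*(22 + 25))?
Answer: -49/1735 - 1903*√1101/1101 ≈ -57.380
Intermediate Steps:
o = 1712 (o = -4 + (11*12)*13 = -4 + 132*13 = -4 + 1716 = 1712)
R = √1101 (R = √(1712 - 13*(22 + 25)) = √(1712 - 13*47) = √(1712 - 611) = √1101 ≈ 33.181)
O(V, h) = h²
O(0, 7)/(-1735) - 1903/R = 7²/(-1735) - 1903*√1101/1101 = 49*(-1/1735) - 1903*√1101/1101 = -49/1735 - 1903*√1101/1101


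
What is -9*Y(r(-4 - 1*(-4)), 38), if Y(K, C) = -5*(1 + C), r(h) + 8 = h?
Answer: 1755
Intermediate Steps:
r(h) = -8 + h
Y(K, C) = -5 - 5*C
-9*Y(r(-4 - 1*(-4)), 38) = -9*(-5 - 5*38) = -9*(-5 - 190) = -9*(-195) = 1755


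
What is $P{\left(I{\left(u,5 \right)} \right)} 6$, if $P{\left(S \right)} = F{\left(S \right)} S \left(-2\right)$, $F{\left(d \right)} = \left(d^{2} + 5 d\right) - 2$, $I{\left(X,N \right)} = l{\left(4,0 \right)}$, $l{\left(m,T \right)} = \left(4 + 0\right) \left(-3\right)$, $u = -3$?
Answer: $11808$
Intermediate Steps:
$l{\left(m,T \right)} = -12$ ($l{\left(m,T \right)} = 4 \left(-3\right) = -12$)
$I{\left(X,N \right)} = -12$
$F{\left(d \right)} = -2 + d^{2} + 5 d$
$P{\left(S \right)} = - 2 S \left(-2 + S^{2} + 5 S\right)$ ($P{\left(S \right)} = \left(-2 + S^{2} + 5 S\right) S \left(-2\right) = S \left(-2 + S^{2} + 5 S\right) \left(-2\right) = - 2 S \left(-2 + S^{2} + 5 S\right)$)
$P{\left(I{\left(u,5 \right)} \right)} 6 = 2 \left(-12\right) \left(2 - \left(-12\right)^{2} - -60\right) 6 = 2 \left(-12\right) \left(2 - 144 + 60\right) 6 = 2 \left(-12\right) \left(-82\right) 6 = 1968 \cdot 6 = 11808$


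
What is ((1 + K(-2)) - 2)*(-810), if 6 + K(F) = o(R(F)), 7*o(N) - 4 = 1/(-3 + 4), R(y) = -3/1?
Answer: 35640/7 ≈ 5091.4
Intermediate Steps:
R(y) = -3 (R(y) = -3*1 = -3)
o(N) = 5/7 (o(N) = 4/7 + 1/(7*(-3 + 4)) = 4/7 + (⅐)/1 = 4/7 + (⅐)*1 = 4/7 + ⅐ = 5/7)
K(F) = -37/7 (K(F) = -6 + 5/7 = -37/7)
((1 + K(-2)) - 2)*(-810) = ((1 - 37/7) - 2)*(-810) = (-30/7 - 2)*(-810) = -44/7*(-810) = 35640/7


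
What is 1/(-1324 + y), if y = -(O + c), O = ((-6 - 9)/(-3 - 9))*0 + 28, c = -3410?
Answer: 1/2058 ≈ 0.00048591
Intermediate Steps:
O = 28 (O = -15/(-12)*0 + 28 = -15*(-1/12)*0 + 28 = (5/4)*0 + 28 = 0 + 28 = 28)
y = 3382 (y = -(28 - 3410) = -1*(-3382) = 3382)
1/(-1324 + y) = 1/(-1324 + 3382) = 1/2058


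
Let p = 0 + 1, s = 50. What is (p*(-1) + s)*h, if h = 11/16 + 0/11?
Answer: 539/16 ≈ 33.688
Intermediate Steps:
p = 1
h = 11/16 (h = 11*(1/16) + 0*(1/11) = 11/16 + 0 = 11/16 ≈ 0.68750)
(p*(-1) + s)*h = (1*(-1) + 50)*(11/16) = (-1 + 50)*(11/16) = 49*(11/16) = 539/16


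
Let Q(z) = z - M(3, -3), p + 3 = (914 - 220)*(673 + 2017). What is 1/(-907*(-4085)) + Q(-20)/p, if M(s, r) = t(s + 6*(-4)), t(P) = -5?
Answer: -53709568/6916882536415 ≈ -7.7650e-6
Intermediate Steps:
M(s, r) = -5
p = 1866857 (p = -3 + (914 - 220)*(673 + 2017) = -3 + 694*2690 = -3 + 1866860 = 1866857)
Q(z) = 5 + z (Q(z) = z - 1*(-5) = z + 5 = 5 + z)
1/(-907*(-4085)) + Q(-20)/p = 1/(-907*(-4085)) + (5 - 20)/1866857 = -1/907*(-1/4085) - 15*1/1866857 = 1/3705095 - 15/1866857 = -53709568/6916882536415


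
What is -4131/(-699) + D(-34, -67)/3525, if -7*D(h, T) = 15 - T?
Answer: 33958369/5749275 ≈ 5.9065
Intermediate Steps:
D(h, T) = -15/7 + T/7 (D(h, T) = -(15 - T)/7 = -15/7 + T/7)
-4131/(-699) + D(-34, -67)/3525 = -4131/(-699) + (-15/7 + (⅐)*(-67))/3525 = -4131*(-1/699) + (-15/7 - 67/7)*(1/3525) = 1377/233 - 82/7*1/3525 = 1377/233 - 82/24675 = 33958369/5749275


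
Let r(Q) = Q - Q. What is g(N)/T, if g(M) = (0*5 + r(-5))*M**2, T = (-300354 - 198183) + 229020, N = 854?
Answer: 0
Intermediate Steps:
r(Q) = 0
T = -269517 (T = -498537 + 229020 = -269517)
g(M) = 0 (g(M) = (0*5 + 0)*M**2 = (0 + 0)*M**2 = 0*M**2 = 0)
g(N)/T = 0/(-269517) = 0*(-1/269517) = 0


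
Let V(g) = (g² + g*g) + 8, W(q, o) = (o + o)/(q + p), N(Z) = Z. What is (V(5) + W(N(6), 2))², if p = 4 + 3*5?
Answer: 2114116/625 ≈ 3382.6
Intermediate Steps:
p = 19 (p = 4 + 15 = 19)
W(q, o) = 2*o/(19 + q) (W(q, o) = (o + o)/(q + 19) = (2*o)/(19 + q) = 2*o/(19 + q))
V(g) = 8 + 2*g² (V(g) = (g² + g²) + 8 = 2*g² + 8 = 8 + 2*g²)
(V(5) + W(N(6), 2))² = ((8 + 2*5²) + 2*2/(19 + 6))² = ((8 + 2*25) + 2*2/25)² = ((8 + 50) + 2*2*(1/25))² = (58 + 4/25)² = (1454/25)² = 2114116/625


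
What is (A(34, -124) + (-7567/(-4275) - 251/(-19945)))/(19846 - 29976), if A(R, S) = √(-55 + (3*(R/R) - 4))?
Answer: -15199684/86373318375 - I*√14/5065 ≈ -0.00017598 - 0.00073873*I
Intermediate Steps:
A(R, S) = 2*I*√14 (A(R, S) = √(-55 + (3*1 - 4)) = √(-55 + (3 - 4)) = √(-55 - 1) = √(-56) = 2*I*√14)
(A(34, -124) + (-7567/(-4275) - 251/(-19945)))/(19846 - 29976) = (2*I*√14 + (-7567/(-4275) - 251/(-19945)))/(19846 - 29976) = (2*I*√14 + (-7567*(-1/4275) - 251*(-1/19945)))/(-10130) = (2*I*√14 + (7567/4275 + 251/19945))*(-1/10130) = (2*I*√14 + 30399368/17052975)*(-1/10130) = (30399368/17052975 + 2*I*√14)*(-1/10130) = -15199684/86373318375 - I*√14/5065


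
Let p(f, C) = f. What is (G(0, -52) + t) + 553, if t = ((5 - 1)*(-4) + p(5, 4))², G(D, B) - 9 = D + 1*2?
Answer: 685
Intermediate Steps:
G(D, B) = 11 + D (G(D, B) = 9 + (D + 1*2) = 9 + (D + 2) = 9 + (2 + D) = 11 + D)
t = 121 (t = ((5 - 1)*(-4) + 5)² = (4*(-4) + 5)² = (-16 + 5)² = (-11)² = 121)
(G(0, -52) + t) + 553 = ((11 + 0) + 121) + 553 = (11 + 121) + 553 = 132 + 553 = 685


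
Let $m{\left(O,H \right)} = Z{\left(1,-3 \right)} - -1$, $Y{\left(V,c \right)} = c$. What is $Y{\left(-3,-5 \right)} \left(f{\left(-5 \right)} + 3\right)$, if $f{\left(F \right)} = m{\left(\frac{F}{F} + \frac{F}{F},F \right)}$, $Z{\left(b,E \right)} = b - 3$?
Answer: $-10$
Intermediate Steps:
$Z{\left(b,E \right)} = -3 + b$
$m{\left(O,H \right)} = -1$ ($m{\left(O,H \right)} = \left(-3 + 1\right) - -1 = -2 + 1 = -1$)
$f{\left(F \right)} = -1$
$Y{\left(-3,-5 \right)} \left(f{\left(-5 \right)} + 3\right) = - 5 \left(-1 + 3\right) = \left(-5\right) 2 = -10$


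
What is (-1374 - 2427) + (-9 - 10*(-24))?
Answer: -3570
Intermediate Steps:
(-1374 - 2427) + (-9 - 10*(-24)) = -3801 + (-9 + 240) = -3801 + 231 = -3570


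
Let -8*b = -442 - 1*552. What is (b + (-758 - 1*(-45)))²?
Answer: 5546025/16 ≈ 3.4663e+5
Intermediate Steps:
b = 497/4 (b = -(-442 - 1*552)/8 = -(-442 - 552)/8 = -⅛*(-994) = 497/4 ≈ 124.25)
(b + (-758 - 1*(-45)))² = (497/4 + (-758 - 1*(-45)))² = (497/4 + (-758 + 45))² = (497/4 - 713)² = (-2355/4)² = 5546025/16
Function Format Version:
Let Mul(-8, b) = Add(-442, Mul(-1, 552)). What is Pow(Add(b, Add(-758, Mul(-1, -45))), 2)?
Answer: Rational(5546025, 16) ≈ 3.4663e+5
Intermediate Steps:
b = Rational(497, 4) (b = Mul(Rational(-1, 8), Add(-442, Mul(-1, 552))) = Mul(Rational(-1, 8), Add(-442, -552)) = Mul(Rational(-1, 8), -994) = Rational(497, 4) ≈ 124.25)
Pow(Add(b, Add(-758, Mul(-1, -45))), 2) = Pow(Add(Rational(497, 4), Add(-758, Mul(-1, -45))), 2) = Pow(Add(Rational(497, 4), Add(-758, 45)), 2) = Pow(Add(Rational(497, 4), -713), 2) = Pow(Rational(-2355, 4), 2) = Rational(5546025, 16)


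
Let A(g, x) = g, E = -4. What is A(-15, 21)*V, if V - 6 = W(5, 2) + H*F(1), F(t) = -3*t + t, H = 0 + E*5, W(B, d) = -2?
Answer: -660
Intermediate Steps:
H = -20 (H = 0 - 4*5 = 0 - 20 = -20)
F(t) = -2*t
V = 44 (V = 6 + (-2 - (-40)) = 6 + (-2 - 20*(-2)) = 6 + (-2 + 40) = 6 + 38 = 44)
A(-15, 21)*V = -15*44 = -660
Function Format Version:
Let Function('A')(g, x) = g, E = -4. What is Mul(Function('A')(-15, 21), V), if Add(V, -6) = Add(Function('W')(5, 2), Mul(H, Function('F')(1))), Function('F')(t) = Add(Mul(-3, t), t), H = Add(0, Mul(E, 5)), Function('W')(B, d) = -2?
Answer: -660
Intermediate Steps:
H = -20 (H = Add(0, Mul(-4, 5)) = Add(0, -20) = -20)
Function('F')(t) = Mul(-2, t)
V = 44 (V = Add(6, Add(-2, Mul(-20, Mul(-2, 1)))) = Add(6, Add(-2, Mul(-20, -2))) = Add(6, Add(-2, 40)) = Add(6, 38) = 44)
Mul(Function('A')(-15, 21), V) = Mul(-15, 44) = -660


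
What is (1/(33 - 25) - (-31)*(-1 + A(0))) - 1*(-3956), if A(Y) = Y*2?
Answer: 31401/8 ≈ 3925.1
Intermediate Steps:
A(Y) = 2*Y
(1/(33 - 25) - (-31)*(-1 + A(0))) - 1*(-3956) = (1/(33 - 25) - (-31)*(-1 + 2*0)) - 1*(-3956) = (1/8 - (-31)*(-1 + 0)) + 3956 = (⅛ - (-31)*(-1)) + 3956 = (⅛ - 31*1) + 3956 = (⅛ - 31) + 3956 = -247/8 + 3956 = 31401/8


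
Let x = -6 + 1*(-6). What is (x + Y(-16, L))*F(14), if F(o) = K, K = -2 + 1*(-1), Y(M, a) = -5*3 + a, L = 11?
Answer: 48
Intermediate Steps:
Y(M, a) = -15 + a
x = -12 (x = -6 - 6 = -12)
K = -3 (K = -2 - 1 = -3)
F(o) = -3
(x + Y(-16, L))*F(14) = (-12 + (-15 + 11))*(-3) = (-12 - 4)*(-3) = -16*(-3) = 48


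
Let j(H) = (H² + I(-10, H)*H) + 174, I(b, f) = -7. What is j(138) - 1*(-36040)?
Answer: 54292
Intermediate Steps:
j(H) = 174 + H² - 7*H (j(H) = (H² - 7*H) + 174 = 174 + H² - 7*H)
j(138) - 1*(-36040) = (174 + 138² - 7*138) - 1*(-36040) = (174 + 19044 - 966) + 36040 = 18252 + 36040 = 54292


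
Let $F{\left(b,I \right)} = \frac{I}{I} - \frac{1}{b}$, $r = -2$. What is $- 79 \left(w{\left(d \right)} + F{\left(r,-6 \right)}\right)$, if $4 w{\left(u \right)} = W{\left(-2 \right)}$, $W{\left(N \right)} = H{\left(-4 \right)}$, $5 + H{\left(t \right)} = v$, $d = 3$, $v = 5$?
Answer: $- \frac{237}{2} \approx -118.5$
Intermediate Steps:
$H{\left(t \right)} = 0$ ($H{\left(t \right)} = -5 + 5 = 0$)
$W{\left(N \right)} = 0$
$F{\left(b,I \right)} = 1 - \frac{1}{b}$
$w{\left(u \right)} = 0$ ($w{\left(u \right)} = \frac{1}{4} \cdot 0 = 0$)
$- 79 \left(w{\left(d \right)} + F{\left(r,-6 \right)}\right) = - 79 \left(0 + \frac{-1 - 2}{-2}\right) = - 79 \left(0 - - \frac{3}{2}\right) = - 79 \left(0 + \frac{3}{2}\right) = \left(-79\right) \frac{3}{2} = - \frac{237}{2}$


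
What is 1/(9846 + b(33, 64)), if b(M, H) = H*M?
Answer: 1/11958 ≈ 8.3626e-5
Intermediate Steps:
1/(9846 + b(33, 64)) = 1/(9846 + 64*33) = 1/(9846 + 2112) = 1/11958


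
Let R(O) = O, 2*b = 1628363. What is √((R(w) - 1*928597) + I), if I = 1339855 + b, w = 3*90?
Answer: √4902838/2 ≈ 1107.1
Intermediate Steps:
w = 270
b = 1628363/2 (b = (½)*1628363 = 1628363/2 ≈ 8.1418e+5)
I = 4308073/2 (I = 1339855 + 1628363/2 = 4308073/2 ≈ 2.1540e+6)
√((R(w) - 1*928597) + I) = √((270 - 1*928597) + 4308073/2) = √((270 - 928597) + 4308073/2) = √(-928327 + 4308073/2) = √(2451419/2) = √4902838/2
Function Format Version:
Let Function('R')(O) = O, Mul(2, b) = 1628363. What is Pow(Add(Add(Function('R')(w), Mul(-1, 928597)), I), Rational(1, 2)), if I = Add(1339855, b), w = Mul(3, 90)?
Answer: Mul(Rational(1, 2), Pow(4902838, Rational(1, 2))) ≈ 1107.1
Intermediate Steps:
w = 270
b = Rational(1628363, 2) (b = Mul(Rational(1, 2), 1628363) = Rational(1628363, 2) ≈ 8.1418e+5)
I = Rational(4308073, 2) (I = Add(1339855, Rational(1628363, 2)) = Rational(4308073, 2) ≈ 2.1540e+6)
Pow(Add(Add(Function('R')(w), Mul(-1, 928597)), I), Rational(1, 2)) = Pow(Add(Add(270, Mul(-1, 928597)), Rational(4308073, 2)), Rational(1, 2)) = Pow(Add(Add(270, -928597), Rational(4308073, 2)), Rational(1, 2)) = Pow(Add(-928327, Rational(4308073, 2)), Rational(1, 2)) = Pow(Rational(2451419, 2), Rational(1, 2)) = Mul(Rational(1, 2), Pow(4902838, Rational(1, 2)))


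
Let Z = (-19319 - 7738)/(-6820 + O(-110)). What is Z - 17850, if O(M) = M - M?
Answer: -121709943/6820 ≈ -17846.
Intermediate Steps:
O(M) = 0
Z = 27057/6820 (Z = (-19319 - 7738)/(-6820 + 0) = -27057/(-6820) = -27057*(-1/6820) = 27057/6820 ≈ 3.9673)
Z - 17850 = 27057/6820 - 17850 = -121709943/6820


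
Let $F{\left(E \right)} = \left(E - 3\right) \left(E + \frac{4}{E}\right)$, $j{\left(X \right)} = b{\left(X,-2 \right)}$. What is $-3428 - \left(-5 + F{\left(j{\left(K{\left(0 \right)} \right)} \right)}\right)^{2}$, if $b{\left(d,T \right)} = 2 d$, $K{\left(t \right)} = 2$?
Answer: $-3428$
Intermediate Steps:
$j{\left(X \right)} = 2 X$
$F{\left(E \right)} = \left(-3 + E\right) \left(E + \frac{4}{E}\right)$
$-3428 - \left(-5 + F{\left(j{\left(K{\left(0 \right)} \right)} \right)}\right)^{2} = -3428 - \left(-5 + \left(4 + \left(2 \cdot 2\right)^{2} - \frac{12}{2 \cdot 2} - 3 \cdot 2 \cdot 2\right)\right)^{2} = -3428 - \left(-5 + \left(4 + 4^{2} - \frac{12}{4} - 12\right)\right)^{2} = -3428 - \left(-5 + \left(4 + 16 - 3 - 12\right)\right)^{2} = -3428 - \left(-5 + 5\right)^{2} = -3428 - 0^{2} = -3428 - 0 = -3428 + 0 = -3428$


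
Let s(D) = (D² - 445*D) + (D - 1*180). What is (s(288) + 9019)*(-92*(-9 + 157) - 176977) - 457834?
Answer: 6877852943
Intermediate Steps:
s(D) = -180 + D² - 444*D (s(D) = (D² - 445*D) + (D - 180) = (D² - 445*D) + (-180 + D) = -180 + D² - 444*D)
(s(288) + 9019)*(-92*(-9 + 157) - 176977) - 457834 = ((-180 + 288² - 444*288) + 9019)*(-92*(-9 + 157) - 176977) - 457834 = ((-180 + 82944 - 127872) + 9019)*(-92*148 - 176977) - 457834 = (-45108 + 9019)*(-13616 - 176977) - 457834 = -36089*(-190593) - 457834 = 6878310777 - 457834 = 6877852943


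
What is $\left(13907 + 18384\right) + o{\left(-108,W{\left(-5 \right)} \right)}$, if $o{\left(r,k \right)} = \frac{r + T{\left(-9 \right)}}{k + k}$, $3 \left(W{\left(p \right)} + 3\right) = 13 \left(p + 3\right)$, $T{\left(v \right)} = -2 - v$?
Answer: $\frac{2260673}{70} \approx 32295.0$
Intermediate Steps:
$W{\left(p \right)} = 10 + \frac{13 p}{3}$ ($W{\left(p \right)} = -3 + \frac{13 \left(p + 3\right)}{3} = -3 + \frac{13 \left(3 + p\right)}{3} = -3 + \frac{39 + 13 p}{3} = -3 + \left(13 + \frac{13 p}{3}\right) = 10 + \frac{13 p}{3}$)
$o{\left(r,k \right)} = \frac{7 + r}{2 k}$ ($o{\left(r,k \right)} = \frac{r - -7}{k + k} = \frac{r + \left(-2 + 9\right)}{2 k} = \left(r + 7\right) \frac{1}{2 k} = \left(7 + r\right) \frac{1}{2 k} = \frac{7 + r}{2 k}$)
$\left(13907 + 18384\right) + o{\left(-108,W{\left(-5 \right)} \right)} = \left(13907 + 18384\right) + \frac{7 - 108}{2 \left(10 + \frac{13}{3} \left(-5\right)\right)} = 32291 + \frac{1}{2} \frac{1}{10 - \frac{65}{3}} \left(-101\right) = 32291 + \frac{1}{2} \frac{1}{- \frac{35}{3}} \left(-101\right) = 32291 + \frac{1}{2} \left(- \frac{3}{35}\right) \left(-101\right) = 32291 + \frac{303}{70} = \frac{2260673}{70}$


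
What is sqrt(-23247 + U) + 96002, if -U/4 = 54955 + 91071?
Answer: 96002 + I*sqrt(607351) ≈ 96002.0 + 779.33*I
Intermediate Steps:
U = -584104 (U = -4*(54955 + 91071) = -4*146026 = -584104)
sqrt(-23247 + U) + 96002 = sqrt(-23247 - 584104) + 96002 = sqrt(-607351) + 96002 = I*sqrt(607351) + 96002 = 96002 + I*sqrt(607351)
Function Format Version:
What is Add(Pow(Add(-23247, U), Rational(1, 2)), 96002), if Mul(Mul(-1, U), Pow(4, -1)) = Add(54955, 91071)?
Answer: Add(96002, Mul(I, Pow(607351, Rational(1, 2)))) ≈ Add(96002., Mul(779.33, I))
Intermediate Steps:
U = -584104 (U = Mul(-4, Add(54955, 91071)) = Mul(-4, 146026) = -584104)
Add(Pow(Add(-23247, U), Rational(1, 2)), 96002) = Add(Pow(Add(-23247, -584104), Rational(1, 2)), 96002) = Add(Pow(-607351, Rational(1, 2)), 96002) = Add(Mul(I, Pow(607351, Rational(1, 2))), 96002) = Add(96002, Mul(I, Pow(607351, Rational(1, 2))))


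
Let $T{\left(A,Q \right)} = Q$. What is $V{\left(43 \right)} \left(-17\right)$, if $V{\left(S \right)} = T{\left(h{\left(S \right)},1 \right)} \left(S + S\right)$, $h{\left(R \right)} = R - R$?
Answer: $-1462$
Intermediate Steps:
$h{\left(R \right)} = 0$
$V{\left(S \right)} = 2 S$ ($V{\left(S \right)} = 1 \left(S + S\right) = 1 \cdot 2 S = 2 S$)
$V{\left(43 \right)} \left(-17\right) = 2 \cdot 43 \left(-17\right) = 86 \left(-17\right) = -1462$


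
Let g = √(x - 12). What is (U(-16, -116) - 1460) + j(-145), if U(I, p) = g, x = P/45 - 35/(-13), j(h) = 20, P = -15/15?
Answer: -1440 + I*√354770/195 ≈ -1440.0 + 3.0545*I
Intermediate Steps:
P = -1 (P = -15*1/15 = -1)
x = 1562/585 (x = -1/45 - 35/(-13) = -1*1/45 - 35*(-1/13) = -1/45 + 35/13 = 1562/585 ≈ 2.6701)
g = I*√354770/195 (g = √(1562/585 - 12) = √(-5458/585) = I*√354770/195 ≈ 3.0545*I)
U(I, p) = I*√354770/195
(U(-16, -116) - 1460) + j(-145) = (I*√354770/195 - 1460) + 20 = (-1460 + I*√354770/195) + 20 = -1440 + I*√354770/195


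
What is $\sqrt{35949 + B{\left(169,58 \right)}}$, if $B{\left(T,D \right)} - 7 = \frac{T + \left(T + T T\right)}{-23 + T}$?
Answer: $\frac{5 \sqrt{30826294}}{146} \approx 190.14$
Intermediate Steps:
$B{\left(T,D \right)} = 7 + \frac{T^{2} + 2 T}{-23 + T}$ ($B{\left(T,D \right)} = 7 + \frac{T + \left(T + T T\right)}{-23 + T} = 7 + \frac{T + \left(T + T^{2}\right)}{-23 + T} = 7 + \frac{T^{2} + 2 T}{-23 + T}$)
$\sqrt{35949 + B{\left(169,58 \right)}} = \sqrt{35949 + \frac{-161 + 169^{2} + 9 \cdot 169}{-23 + 169}} = \sqrt{35949 + \frac{-161 + 28561 + 1521}{146}} = \sqrt{35949 + \frac{1}{146} \cdot 29921} = \sqrt{35949 + \frac{29921}{146}} = \sqrt{\frac{5278475}{146}} = \frac{5 \sqrt{30826294}}{146}$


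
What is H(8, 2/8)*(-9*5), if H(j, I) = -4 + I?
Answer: 675/4 ≈ 168.75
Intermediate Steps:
H(8, 2/8)*(-9*5) = (-4 + 2/8)*(-9*5) = (-4 + 2*(⅛))*(-45) = (-4 + ¼)*(-45) = -15/4*(-45) = 675/4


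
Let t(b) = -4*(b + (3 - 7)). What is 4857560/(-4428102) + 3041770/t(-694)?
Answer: 3363926378255/3090815196 ≈ 1088.4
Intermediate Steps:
t(b) = 16 - 4*b (t(b) = -4*(b - 4) = -4*(-4 + b) = 16 - 4*b)
4857560/(-4428102) + 3041770/t(-694) = 4857560/(-4428102) + 3041770/(16 - 4*(-694)) = 4857560*(-1/4428102) + 3041770/(16 + 2776) = -2428780/2214051 + 3041770/2792 = -2428780/2214051 + 3041770*(1/2792) = -2428780/2214051 + 1520885/1396 = 3363926378255/3090815196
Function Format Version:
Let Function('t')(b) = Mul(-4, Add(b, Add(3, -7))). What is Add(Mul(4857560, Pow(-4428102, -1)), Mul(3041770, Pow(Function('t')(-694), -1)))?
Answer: Rational(3363926378255, 3090815196) ≈ 1088.4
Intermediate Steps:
Function('t')(b) = Add(16, Mul(-4, b)) (Function('t')(b) = Mul(-4, Add(b, -4)) = Mul(-4, Add(-4, b)) = Add(16, Mul(-4, b)))
Add(Mul(4857560, Pow(-4428102, -1)), Mul(3041770, Pow(Function('t')(-694), -1))) = Add(Mul(4857560, Pow(-4428102, -1)), Mul(3041770, Pow(Add(16, Mul(-4, -694)), -1))) = Add(Mul(4857560, Rational(-1, 4428102)), Mul(3041770, Pow(Add(16, 2776), -1))) = Add(Rational(-2428780, 2214051), Mul(3041770, Pow(2792, -1))) = Add(Rational(-2428780, 2214051), Mul(3041770, Rational(1, 2792))) = Add(Rational(-2428780, 2214051), Rational(1520885, 1396)) = Rational(3363926378255, 3090815196)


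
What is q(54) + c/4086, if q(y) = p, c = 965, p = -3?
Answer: -11293/4086 ≈ -2.7638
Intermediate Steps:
q(y) = -3
q(54) + c/4086 = -3 + 965/4086 = -11293/4086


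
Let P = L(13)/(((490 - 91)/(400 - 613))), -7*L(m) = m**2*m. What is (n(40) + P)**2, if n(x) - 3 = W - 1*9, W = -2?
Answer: 22063834521/866761 ≈ 25456.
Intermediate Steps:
n(x) = -8 (n(x) = 3 + (-2 - 1*9) = 3 + (-2 - 9) = 3 - 11 = -8)
L(m) = -m**3/7 (L(m) = -m**2*m/7 = -m**3/7)
P = 155987/931 (P = (-1/7*13**3)/(((490 - 91)/(400 - 613))) = (-1/7*2197)/((399/(-213))) = -2197/(7*(399*(-1/213))) = -2197/(7*(-133/71)) = -2197/7*(-71/133) = 155987/931 ≈ 167.55)
(n(40) + P)**2 = (-8 + 155987/931)**2 = (148539/931)**2 = 22063834521/866761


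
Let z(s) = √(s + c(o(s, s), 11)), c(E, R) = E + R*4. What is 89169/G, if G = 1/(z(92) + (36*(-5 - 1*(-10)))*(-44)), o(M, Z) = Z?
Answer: -706218480 + 178338*√57 ≈ -7.0487e+8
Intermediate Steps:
c(E, R) = E + 4*R
z(s) = √(44 + 2*s) (z(s) = √(s + (s + 4*11)) = √(s + (s + 44)) = √(s + (44 + s)) = √(44 + 2*s))
G = 1/(-7920 + 2*√57) (G = 1/(√(44 + 2*92) + (36*(-5 - 1*(-10)))*(-44)) = 1/(√(44 + 184) + (36*(-5 + 10))*(-44)) = 1/(√228 + (36*5)*(-44)) = 1/(2*√57 + 180*(-44)) = 1/(2*√57 - 7920) = 1/(-7920 + 2*√57) ≈ -0.00012650)
89169/G = 89169/(-660/5227181 - √57/31363086)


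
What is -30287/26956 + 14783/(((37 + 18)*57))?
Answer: 303540803/84507060 ≈ 3.5919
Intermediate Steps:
-30287/26956 + 14783/(((37 + 18)*57)) = -30287*1/26956 + 14783/((55*57)) = -30287/26956 + 14783/3135 = 303540803/84507060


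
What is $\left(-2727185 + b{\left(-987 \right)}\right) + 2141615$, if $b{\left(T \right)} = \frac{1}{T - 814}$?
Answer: $- \frac{1054611571}{1801} \approx -5.8557 \cdot 10^{5}$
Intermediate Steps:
$b{\left(T \right)} = \frac{1}{-814 + T}$
$\left(-2727185 + b{\left(-987 \right)}\right) + 2141615 = \left(-2727185 + \frac{1}{-814 - 987}\right) + 2141615 = \left(-2727185 + \frac{1}{-1801}\right) + 2141615 = \left(-2727185 - \frac{1}{1801}\right) + 2141615 = - \frac{4911660186}{1801} + 2141615 = - \frac{1054611571}{1801}$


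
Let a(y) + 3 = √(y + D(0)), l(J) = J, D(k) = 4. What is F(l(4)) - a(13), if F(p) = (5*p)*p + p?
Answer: 87 - √17 ≈ 82.877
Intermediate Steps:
a(y) = -3 + √(4 + y) (a(y) = -3 + √(y + 4) = -3 + √(4 + y))
F(p) = p + 5*p² (F(p) = 5*p² + p = p + 5*p²)
F(l(4)) - a(13) = 4*(1 + 5*4) - (-3 + √(4 + 13)) = 4*(1 + 20) - (-3 + √17) = 4*21 + (3 - √17) = 84 + (3 - √17) = 87 - √17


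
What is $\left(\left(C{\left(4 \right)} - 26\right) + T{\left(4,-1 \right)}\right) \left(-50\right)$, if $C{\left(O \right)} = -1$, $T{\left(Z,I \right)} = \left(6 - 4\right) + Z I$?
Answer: $1450$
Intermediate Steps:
$T{\left(Z,I \right)} = 2 + I Z$
$\left(\left(C{\left(4 \right)} - 26\right) + T{\left(4,-1 \right)}\right) \left(-50\right) = \left(\left(-1 - 26\right) + \left(2 - 4\right)\right) \left(-50\right) = \left(-27 - 2\right) \left(-50\right) = \left(-29\right) \left(-50\right) = 1450$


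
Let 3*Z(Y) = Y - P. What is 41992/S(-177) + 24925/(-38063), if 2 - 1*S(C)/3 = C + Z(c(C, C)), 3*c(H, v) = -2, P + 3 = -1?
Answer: 4755119563/60938863 ≈ 78.031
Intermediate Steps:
P = -4 (P = -3 - 1 = -4)
c(H, v) = -2/3 (c(H, v) = (1/3)*(-2) = -2/3)
Z(Y) = 4/3 + Y/3 (Z(Y) = (Y - 1*(-4))/3 = (Y + 4)/3 = (4 + Y)/3 = 4/3 + Y/3)
S(C) = 8/3 - 3*C (S(C) = 6 - 3*(C + (4/3 + (1/3)*(-2/3))) = 6 - 3*(C + (4/3 - 2/9)) = 6 - 3*(C + 10/9) = 6 - 3*(10/9 + C) = 6 + (-10/3 - 3*C) = 8/3 - 3*C)
41992/S(-177) + 24925/(-38063) = 41992/(8/3 - 3*(-177)) + 24925/(-38063) = 41992/(8/3 + 531) + 24925*(-1/38063) = 41992/(1601/3) - 24925/38063 = 41992*(3/1601) - 24925/38063 = 125976/1601 - 24925/38063 = 4755119563/60938863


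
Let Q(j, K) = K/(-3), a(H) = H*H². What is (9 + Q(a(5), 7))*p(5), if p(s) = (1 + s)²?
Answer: 240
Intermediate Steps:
a(H) = H³
Q(j, K) = -K/3 (Q(j, K) = K*(-⅓) = -K/3)
(9 + Q(a(5), 7))*p(5) = (9 - ⅓*7)*(1 + 5)² = (9 - 7/3)*6² = (20/3)*36 = 240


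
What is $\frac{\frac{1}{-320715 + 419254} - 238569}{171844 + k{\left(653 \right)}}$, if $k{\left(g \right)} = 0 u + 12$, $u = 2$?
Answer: $- \frac{11754175345}{8467259192} \approx -1.3882$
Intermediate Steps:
$k{\left(g \right)} = 12$ ($k{\left(g \right)} = 0 \cdot 2 + 12 = 0 + 12 = 12$)
$\frac{\frac{1}{-320715 + 419254} - 238569}{171844 + k{\left(653 \right)}} = \frac{\frac{1}{-320715 + 419254} - 238569}{171844 + 12} = \frac{\frac{1}{98539} - 238569}{171856} = \left(\frac{1}{98539} - 238569\right) \frac{1}{171856} = \left(- \frac{23508350690}{98539}\right) \frac{1}{171856} = - \frac{11754175345}{8467259192}$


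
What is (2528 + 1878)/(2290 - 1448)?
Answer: 2203/421 ≈ 5.2328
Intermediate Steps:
(2528 + 1878)/(2290 - 1448) = 4406/842 = 4406*(1/842) = 2203/421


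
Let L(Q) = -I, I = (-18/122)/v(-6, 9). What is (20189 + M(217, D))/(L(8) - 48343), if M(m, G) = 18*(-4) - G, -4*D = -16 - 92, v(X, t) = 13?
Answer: -227591/547657 ≈ -0.41557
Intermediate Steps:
D = 27 (D = -(-16 - 92)/4 = -¼*(-108) = 27)
I = -9/793 (I = -18/122/13 = -18*1/122*(1/13) = -9/61*1/13 = -9/793 ≈ -0.011349)
L(Q) = 9/793 (L(Q) = -1*(-9/793) = 9/793)
M(m, G) = -72 - G
(20189 + M(217, D))/(L(8) - 48343) = (20189 + (-72 - 1*27))/(9/793 - 48343) = (20189 + (-72 - 27))/(-38335990/793) = (20189 - 99)*(-793/38335990) = 20090*(-793/38335990) = -227591/547657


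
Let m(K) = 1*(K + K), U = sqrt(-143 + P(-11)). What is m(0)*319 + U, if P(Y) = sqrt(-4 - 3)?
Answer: sqrt(-143 + I*sqrt(7)) ≈ 0.1106 + 11.959*I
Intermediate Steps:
P(Y) = I*sqrt(7) (P(Y) = sqrt(-7) = I*sqrt(7))
U = sqrt(-143 + I*sqrt(7)) ≈ 0.1106 + 11.959*I
m(K) = 2*K (m(K) = 1*(2*K) = 2*K)
m(0)*319 + U = (2*0)*319 + sqrt(-143 + I*sqrt(7)) = 0*319 + sqrt(-143 + I*sqrt(7)) = 0 + sqrt(-143 + I*sqrt(7)) = sqrt(-143 + I*sqrt(7))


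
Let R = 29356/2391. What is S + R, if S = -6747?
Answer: -16102721/2391 ≈ -6734.7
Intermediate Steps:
R = 29356/2391 (R = 29356*(1/2391) = 29356/2391 ≈ 12.278)
S + R = -6747 + 29356/2391 = -16102721/2391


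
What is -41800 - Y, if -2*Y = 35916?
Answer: -23842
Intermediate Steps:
Y = -17958 (Y = -½*35916 = -17958)
-41800 - Y = -41800 - 1*(-17958) = -41800 + 17958 = -23842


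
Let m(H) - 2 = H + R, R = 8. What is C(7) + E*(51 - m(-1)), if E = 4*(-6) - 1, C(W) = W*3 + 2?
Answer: -1027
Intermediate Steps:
m(H) = 10 + H (m(H) = 2 + (H + 8) = 2 + (8 + H) = 10 + H)
C(W) = 2 + 3*W (C(W) = 3*W + 2 = 2 + 3*W)
E = -25 (E = -24 - 1 = -25)
C(7) + E*(51 - m(-1)) = (2 + 3*7) - 25*(51 - (10 - 1)) = (2 + 21) - 25*(51 - 1*9) = 23 - 25*(51 - 9) = 23 - 25*42 = 23 - 1050 = -1027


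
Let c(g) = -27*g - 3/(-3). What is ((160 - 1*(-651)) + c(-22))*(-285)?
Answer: -400710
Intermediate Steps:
c(g) = 1 - 27*g (c(g) = -27*g - 3*(-⅓) = -27*g + 1 = 1 - 27*g)
((160 - 1*(-651)) + c(-22))*(-285) = ((160 - 1*(-651)) + (1 - 27*(-22)))*(-285) = ((160 + 651) + (1 + 594))*(-285) = (811 + 595)*(-285) = 1406*(-285) = -400710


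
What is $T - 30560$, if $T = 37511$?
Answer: $6951$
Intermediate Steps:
$T - 30560 = 37511 - 30560 = 6951$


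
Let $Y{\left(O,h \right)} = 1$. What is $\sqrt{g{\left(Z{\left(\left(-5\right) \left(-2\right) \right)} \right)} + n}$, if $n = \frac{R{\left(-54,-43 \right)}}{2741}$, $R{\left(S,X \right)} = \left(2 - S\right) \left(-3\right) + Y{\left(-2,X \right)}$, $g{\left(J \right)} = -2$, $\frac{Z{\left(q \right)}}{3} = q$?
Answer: $\frac{i \sqrt{15483909}}{2741} \approx 1.4356 i$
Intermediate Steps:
$Z{\left(q \right)} = 3 q$
$R{\left(S,X \right)} = -5 + 3 S$ ($R{\left(S,X \right)} = \left(2 - S\right) \left(-3\right) + 1 = \left(-6 + 3 S\right) + 1 = -5 + 3 S$)
$n = - \frac{167}{2741}$ ($n = \frac{-5 + 3 \left(-54\right)}{2741} = \left(-5 - 162\right) \frac{1}{2741} = \left(-167\right) \frac{1}{2741} = - \frac{167}{2741} \approx -0.060927$)
$\sqrt{g{\left(Z{\left(\left(-5\right) \left(-2\right) \right)} \right)} + n} = \sqrt{-2 - \frac{167}{2741}} = \sqrt{- \frac{5649}{2741}} = \frac{i \sqrt{15483909}}{2741}$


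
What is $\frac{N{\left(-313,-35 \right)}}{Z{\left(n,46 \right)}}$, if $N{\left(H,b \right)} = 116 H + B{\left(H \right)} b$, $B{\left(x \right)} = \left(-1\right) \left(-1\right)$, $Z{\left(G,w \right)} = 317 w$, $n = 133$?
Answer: $- \frac{36343}{14582} \approx -2.4923$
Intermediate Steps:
$B{\left(x \right)} = 1$
$N{\left(H,b \right)} = b + 116 H$ ($N{\left(H,b \right)} = 116 H + 1 b = 116 H + b = b + 116 H$)
$\frac{N{\left(-313,-35 \right)}}{Z{\left(n,46 \right)}} = \frac{-35 + 116 \left(-313\right)}{317 \cdot 46} = \frac{-35 - 36308}{14582} = \left(-36343\right) \frac{1}{14582} = - \frac{36343}{14582}$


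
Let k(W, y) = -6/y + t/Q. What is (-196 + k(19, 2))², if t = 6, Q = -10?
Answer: 996004/25 ≈ 39840.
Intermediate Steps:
k(W, y) = -⅗ - 6/y (k(W, y) = -6/y + 6/(-10) = -6/y + 6*(-⅒) = -6/y - ⅗ = -⅗ - 6/y)
(-196 + k(19, 2))² = (-196 + (-⅗ - 6/2))² = (-196 + (-⅗ - 6*½))² = (-196 + (-⅗ - 3))² = (-196 - 18/5)² = (-998/5)² = 996004/25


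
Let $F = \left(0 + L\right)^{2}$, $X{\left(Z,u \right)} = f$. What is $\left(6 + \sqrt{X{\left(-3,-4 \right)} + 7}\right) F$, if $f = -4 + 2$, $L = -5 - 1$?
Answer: $216 + 36 \sqrt{5} \approx 296.5$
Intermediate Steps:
$L = -6$ ($L = -5 - 1 = -6$)
$f = -2$
$X{\left(Z,u \right)} = -2$
$F = 36$ ($F = \left(0 - 6\right)^{2} = \left(-6\right)^{2} = 36$)
$\left(6 + \sqrt{X{\left(-3,-4 \right)} + 7}\right) F = \left(6 + \sqrt{-2 + 7}\right) 36 = \left(6 + \sqrt{5}\right) 36 = 216 + 36 \sqrt{5}$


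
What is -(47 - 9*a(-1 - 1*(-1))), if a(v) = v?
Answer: -47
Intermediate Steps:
-(47 - 9*a(-1 - 1*(-1))) = -(47 - 9*(-1 - 1*(-1))) = -(47 - 9*(-1 + 1)) = -(47 - 9*0) = -(47 + 0) = -1*47 = -47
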